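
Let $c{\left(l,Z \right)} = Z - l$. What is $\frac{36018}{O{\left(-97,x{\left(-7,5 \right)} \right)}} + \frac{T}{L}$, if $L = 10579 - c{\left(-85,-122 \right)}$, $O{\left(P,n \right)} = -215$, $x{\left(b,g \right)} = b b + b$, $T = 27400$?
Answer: $- \frac{47059511}{285305} \approx -164.94$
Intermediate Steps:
$x{\left(b,g \right)} = b + b^{2}$ ($x{\left(b,g \right)} = b^{2} + b = b + b^{2}$)
$L = 10616$ ($L = 10579 - \left(-122 - -85\right) = 10579 - \left(-122 + 85\right) = 10579 - -37 = 10579 + 37 = 10616$)
$\frac{36018}{O{\left(-97,x{\left(-7,5 \right)} \right)}} + \frac{T}{L} = \frac{36018}{-215} + \frac{27400}{10616} = 36018 \left(- \frac{1}{215}\right) + 27400 \cdot \frac{1}{10616} = - \frac{36018}{215} + \frac{3425}{1327} = - \frac{47059511}{285305}$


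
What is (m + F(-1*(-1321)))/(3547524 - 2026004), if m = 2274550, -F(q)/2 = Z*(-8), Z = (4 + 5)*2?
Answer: 1137419/760760 ≈ 1.4951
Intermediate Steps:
Z = 18 (Z = 9*2 = 18)
F(q) = 288 (F(q) = -36*(-8) = -2*(-144) = 288)
(m + F(-1*(-1321)))/(3547524 - 2026004) = (2274550 + 288)/(3547524 - 2026004) = 2274838/1521520 = 2274838*(1/1521520) = 1137419/760760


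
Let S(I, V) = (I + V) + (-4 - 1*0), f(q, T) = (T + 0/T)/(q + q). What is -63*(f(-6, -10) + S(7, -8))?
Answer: 525/2 ≈ 262.50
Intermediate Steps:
f(q, T) = T/(2*q) (f(q, T) = (T + 0)/((2*q)) = T*(1/(2*q)) = T/(2*q))
S(I, V) = -4 + I + V (S(I, V) = (I + V) + (-4 + 0) = (I + V) - 4 = -4 + I + V)
-63*(f(-6, -10) + S(7, -8)) = -63*((1/2)*(-10)/(-6) + (-4 + 7 - 8)) = -63*((1/2)*(-10)*(-1/6) - 5) = -63*(5/6 - 5) = -63*(-25/6) = 525/2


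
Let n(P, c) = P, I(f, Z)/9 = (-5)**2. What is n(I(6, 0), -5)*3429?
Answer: 771525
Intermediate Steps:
I(f, Z) = 225 (I(f, Z) = 9*(-5)**2 = 9*25 = 225)
n(I(6, 0), -5)*3429 = 225*3429 = 771525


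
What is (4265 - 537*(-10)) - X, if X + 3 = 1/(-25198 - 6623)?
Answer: 306690799/31821 ≈ 9638.0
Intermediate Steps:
X = -95464/31821 (X = -3 + 1/(-25198 - 6623) = -3 + 1/(-31821) = -3 - 1/31821 = -95464/31821 ≈ -3.0000)
(4265 - 537*(-10)) - X = (4265 - 537*(-10)) - 1*(-95464/31821) = (4265 + 5370) + 95464/31821 = 9635 + 95464/31821 = 306690799/31821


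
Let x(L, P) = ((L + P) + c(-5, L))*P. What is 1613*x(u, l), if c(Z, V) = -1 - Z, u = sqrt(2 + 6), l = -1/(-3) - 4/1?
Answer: -17743/9 - 35486*sqrt(2)/3 ≈ -18700.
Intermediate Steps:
l = -11/3 (l = -1*(-1/3) - 4*1 = 1/3 - 4 = -11/3 ≈ -3.6667)
u = 2*sqrt(2) (u = sqrt(8) = 2*sqrt(2) ≈ 2.8284)
x(L, P) = P*(4 + L + P) (x(L, P) = ((L + P) + (-1 - 1*(-5)))*P = ((L + P) + (-1 + 5))*P = ((L + P) + 4)*P = (4 + L + P)*P = P*(4 + L + P))
1613*x(u, l) = 1613*(-11*(4 + 2*sqrt(2) - 11/3)/3) = 1613*(-11*(1/3 + 2*sqrt(2))/3) = 1613*(-11/9 - 22*sqrt(2)/3) = -17743/9 - 35486*sqrt(2)/3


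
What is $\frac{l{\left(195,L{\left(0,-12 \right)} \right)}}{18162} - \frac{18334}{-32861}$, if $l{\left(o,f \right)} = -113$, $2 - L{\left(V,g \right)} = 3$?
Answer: $\frac{329268815}{596821482} \approx 0.5517$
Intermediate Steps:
$L{\left(V,g \right)} = -1$ ($L{\left(V,g \right)} = 2 - 3 = -1$)
$\frac{l{\left(195,L{\left(0,-12 \right)} \right)}}{18162} - \frac{18334}{-32861} = - \frac{113}{18162} - \frac{18334}{-32861} = \left(-113\right) \frac{1}{18162} - - \frac{18334}{32861} = - \frac{113}{18162} + \frac{18334}{32861} = \frac{329268815}{596821482}$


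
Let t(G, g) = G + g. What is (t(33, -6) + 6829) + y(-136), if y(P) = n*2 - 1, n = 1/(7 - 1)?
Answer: 20566/3 ≈ 6855.3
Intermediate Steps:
n = 1/6 ≈ 0.16667
y(P) = -2/3 (y(P) = (1/6)*2 - 1 = 1/3 - 1 = -2/3)
(t(33, -6) + 6829) + y(-136) = ((33 - 6) + 6829) - 2/3 = (27 + 6829) - 2/3 = 6856 - 2/3 = 20566/3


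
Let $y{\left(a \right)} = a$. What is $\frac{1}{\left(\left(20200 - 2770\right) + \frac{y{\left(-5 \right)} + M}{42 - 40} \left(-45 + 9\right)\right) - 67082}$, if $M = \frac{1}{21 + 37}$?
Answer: $- \frac{29}{1437307} \approx -2.0177 \cdot 10^{-5}$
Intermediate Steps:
$M = \frac{1}{58} \approx 0.017241$
$\frac{1}{\left(\left(20200 - 2770\right) + \frac{y{\left(-5 \right)} + M}{42 - 40} \left(-45 + 9\right)\right) - 67082} = \frac{1}{\left(\left(20200 - 2770\right) + \frac{-5 + \frac{1}{58}}{42 - 40} \left(-45 + 9\right)\right) - 67082} = \frac{1}{\left(17430 + - \frac{289}{58 \cdot 2} \left(-36\right)\right) - 67082} = \frac{1}{\left(17430 + \left(- \frac{289}{58}\right) \frac{1}{2} \left(-36\right)\right) - 67082} = \frac{1}{\left(17430 - - \frac{2601}{29}\right) - 67082} = \frac{1}{\left(17430 + \frac{2601}{29}\right) - 67082} = \frac{1}{\frac{508071}{29} - 67082} = \frac{1}{- \frac{1437307}{29}} = - \frac{29}{1437307}$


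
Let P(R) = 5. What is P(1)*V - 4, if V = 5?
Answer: 21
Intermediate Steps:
P(1)*V - 4 = 5*5 - 4 = 25 - 4 = 21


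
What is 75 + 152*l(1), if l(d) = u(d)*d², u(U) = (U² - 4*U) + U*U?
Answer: -229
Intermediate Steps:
u(U) = -4*U + 2*U² (u(U) = (U² - 4*U) + U² = -4*U + 2*U²)
l(d) = 2*d³*(-2 + d) (l(d) = (2*d*(-2 + d))*d² = 2*d³*(-2 + d))
75 + 152*l(1) = 75 + 152*(2*1³*(-2 + 1)) = 75 + 152*(2*1*(-1)) = 75 + 152*(-2) = 75 - 304 = -229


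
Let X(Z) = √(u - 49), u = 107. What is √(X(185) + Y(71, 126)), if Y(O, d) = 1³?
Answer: √(1 + √58) ≈ 2.9353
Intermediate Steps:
Y(O, d) = 1
X(Z) = √58 (X(Z) = √(107 - 49) = √58)
√(X(185) + Y(71, 126)) = √(√58 + 1) = √(1 + √58)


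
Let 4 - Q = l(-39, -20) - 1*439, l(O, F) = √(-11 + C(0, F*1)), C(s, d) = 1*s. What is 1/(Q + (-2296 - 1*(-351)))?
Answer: I/(√11 - 1502*I) ≈ -0.00066578 + 1.4701e-6*I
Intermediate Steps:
C(s, d) = s
l(O, F) = I*√11 (l(O, F) = √(-11 + 0) = √(-11) = I*√11)
Q = 443 - I*√11 (Q = 4 - (I*√11 - 1*439) = 4 - (I*√11 - 439) = 4 - (-439 + I*√11) = 4 + (439 - I*√11) = 443 - I*√11 ≈ 443.0 - 3.3166*I)
1/(Q + (-2296 - 1*(-351))) = 1/((443 - I*√11) + (-2296 - 1*(-351))) = 1/((443 - I*√11) + (-2296 + 351)) = 1/((443 - I*√11) - 1945) = 1/(-1502 - I*√11)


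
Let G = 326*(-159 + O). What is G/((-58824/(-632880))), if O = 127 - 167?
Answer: -570242460/817 ≈ -6.9797e+5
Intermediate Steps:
O = -40
G = -64874 (G = 326*(-159 - 40) = 326*(-199) = -64874)
G/((-58824/(-632880))) = -64874/((-58824/(-632880))) = -64874/((-58824*(-1/632880))) = -64874/817/8790 = -64874*8790/817 = -570242460/817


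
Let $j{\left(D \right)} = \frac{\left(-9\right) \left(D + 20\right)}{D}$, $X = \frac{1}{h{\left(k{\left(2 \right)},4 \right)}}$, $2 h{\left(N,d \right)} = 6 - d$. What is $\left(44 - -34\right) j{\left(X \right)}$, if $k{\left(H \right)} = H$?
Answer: $-14742$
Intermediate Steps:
$h{\left(N,d \right)} = 3 - \frac{d}{2}$ ($h{\left(N,d \right)} = \frac{6 - d}{2} = 3 - \frac{d}{2}$)
$X = 1$ ($X = \frac{1}{3 - 2} = 1^{-1} = 1$)
$j{\left(D \right)} = \frac{-180 - 9 D}{D}$ ($j{\left(D \right)} = \frac{\left(-9\right) \left(20 + D\right)}{D} = \frac{-180 - 9 D}{D}$)
$\left(44 - -34\right) j{\left(X \right)} = \left(44 - -34\right) \left(-9 - \frac{180}{1}\right) = \left(44 + 34\right) \left(-9 - 180\right) = 78 \left(-9 - 180\right) = 78 \left(-189\right) = -14742$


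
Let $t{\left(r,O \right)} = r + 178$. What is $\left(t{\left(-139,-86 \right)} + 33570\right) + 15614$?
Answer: $49223$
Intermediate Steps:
$t{\left(r,O \right)} = 178 + r$
$\left(t{\left(-139,-86 \right)} + 33570\right) + 15614 = \left(\left(178 - 139\right) + 33570\right) + 15614 = \left(39 + 33570\right) + 15614 = 33609 + 15614 = 49223$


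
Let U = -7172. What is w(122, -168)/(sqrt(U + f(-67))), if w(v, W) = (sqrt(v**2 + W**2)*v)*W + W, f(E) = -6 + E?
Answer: 8*I*(sqrt(805) + 244*sqrt(8675485))/115 ≈ 49997.0*I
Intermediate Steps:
w(v, W) = W + W*v*sqrt(W**2 + v**2) (w(v, W) = (sqrt(W**2 + v**2)*v)*W + W = (v*sqrt(W**2 + v**2))*W + W = W*v*sqrt(W**2 + v**2) + W = W + W*v*sqrt(W**2 + v**2))
w(122, -168)/(sqrt(U + f(-67))) = (-168*(1 + 122*sqrt((-168)**2 + 122**2)))/(sqrt(-7172 + (-6 - 67))) = (-168*(1 + 122*sqrt(28224 + 14884)))/(sqrt(-7172 - 73)) = (-168*(1 + 122*sqrt(43108)))/(sqrt(-7245)) = (-168*(1 + 122*(2*sqrt(10777))))/((3*I*sqrt(805))) = (-168*(1 + 244*sqrt(10777)))*(-I*sqrt(805)/2415) = (-168 - 40992*sqrt(10777))*(-I*sqrt(805)/2415) = -I*sqrt(805)*(-168 - 40992*sqrt(10777))/2415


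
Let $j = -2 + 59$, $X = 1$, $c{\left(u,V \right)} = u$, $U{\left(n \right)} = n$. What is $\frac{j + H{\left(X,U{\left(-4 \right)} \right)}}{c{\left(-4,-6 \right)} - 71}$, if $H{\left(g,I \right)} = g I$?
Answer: $- \frac{53}{75} \approx -0.70667$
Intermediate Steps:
$H{\left(g,I \right)} = I g$
$j = 57$
$\frac{j + H{\left(X,U{\left(-4 \right)} \right)}}{c{\left(-4,-6 \right)} - 71} = \frac{57 - 4}{-4 - 71} = \frac{53}{-75} = 53 \left(- \frac{1}{75}\right) = - \frac{53}{75}$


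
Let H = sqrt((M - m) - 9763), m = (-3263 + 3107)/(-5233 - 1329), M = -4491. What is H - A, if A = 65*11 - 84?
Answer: -631 + 2*I*sqrt(38361002503)/3281 ≈ -631.0 + 119.39*I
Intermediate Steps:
A = 631 (A = 715 - 84 = 631)
m = 78/3281 (m = -156/(-6562) = -156*(-1/6562) = 78/3281 ≈ 0.023773)
H = 2*I*sqrt(38361002503)/3281 (H = sqrt((-4491 - 1*78/3281) - 9763) = sqrt((-4491 - 78/3281) - 9763) = sqrt(-14735049/3281 - 9763) = sqrt(-46767452/3281) = 2*I*sqrt(38361002503)/3281 ≈ 119.39*I)
H - A = 2*I*sqrt(38361002503)/3281 - 1*631 = 2*I*sqrt(38361002503)/3281 - 631 = -631 + 2*I*sqrt(38361002503)/3281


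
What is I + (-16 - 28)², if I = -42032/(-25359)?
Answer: 49137056/25359 ≈ 1937.7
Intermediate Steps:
I = 42032/25359 (I = -42032*(-1/25359) = 42032/25359 ≈ 1.6575)
I + (-16 - 28)² = 42032/25359 + (-16 - 28)² = 42032/25359 + (-44)² = 42032/25359 + 1936 = 49137056/25359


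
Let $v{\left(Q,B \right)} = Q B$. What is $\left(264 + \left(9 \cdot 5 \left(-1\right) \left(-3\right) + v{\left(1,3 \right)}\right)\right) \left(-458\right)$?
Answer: $-184116$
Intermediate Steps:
$v{\left(Q,B \right)} = B Q$
$\left(264 + \left(9 \cdot 5 \left(-1\right) \left(-3\right) + v{\left(1,3 \right)}\right)\right) \left(-458\right) = \left(264 + \left(9 \cdot 5 \left(-1\right) \left(-3\right) + 3 \cdot 1\right)\right) \left(-458\right) = \left(264 + \left(9 \left(\left(-5\right) \left(-3\right)\right) + 3\right)\right) \left(-458\right) = \left(264 + \left(9 \cdot 15 + 3\right)\right) \left(-458\right) = \left(264 + \left(135 + 3\right)\right) \left(-458\right) = \left(264 + 138\right) \left(-458\right) = 402 \left(-458\right) = -184116$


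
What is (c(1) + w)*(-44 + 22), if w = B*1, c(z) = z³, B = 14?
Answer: -330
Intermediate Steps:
w = 14 (w = 14*1 = 14)
(c(1) + w)*(-44 + 22) = (1³ + 14)*(-44 + 22) = (1 + 14)*(-22) = 15*(-22) = -330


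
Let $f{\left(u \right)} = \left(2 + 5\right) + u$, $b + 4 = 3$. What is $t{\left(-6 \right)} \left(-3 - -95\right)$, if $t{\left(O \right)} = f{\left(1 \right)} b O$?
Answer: $4416$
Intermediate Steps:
$b = -1$ ($b = -4 + 3 = -1$)
$f{\left(u \right)} = 7 + u$
$t{\left(O \right)} = - 8 O$ ($t{\left(O \right)} = \left(7 + 1\right) \left(-1\right) O = 8 \left(-1\right) O = - 8 O$)
$t{\left(-6 \right)} \left(-3 - -95\right) = \left(-8\right) \left(-6\right) \left(-3 - -95\right) = 48 \left(-3 + 95\right) = 48 \cdot 92 = 4416$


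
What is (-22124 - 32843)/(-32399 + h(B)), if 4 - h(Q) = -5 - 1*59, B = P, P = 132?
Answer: 54967/32331 ≈ 1.7001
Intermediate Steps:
B = 132
h(Q) = 68 (h(Q) = 4 - (-5 - 1*59) = 4 - (-5 - 59) = 4 - 1*(-64) = 4 + 64 = 68)
(-22124 - 32843)/(-32399 + h(B)) = (-22124 - 32843)/(-32399 + 68) = -54967/(-32331) = -54967*(-1/32331) = 54967/32331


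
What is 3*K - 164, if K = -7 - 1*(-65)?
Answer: 10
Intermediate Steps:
K = 58 (K = -7 + 65 = 58)
3*K - 164 = 3*58 - 164 = 174 - 164 = 10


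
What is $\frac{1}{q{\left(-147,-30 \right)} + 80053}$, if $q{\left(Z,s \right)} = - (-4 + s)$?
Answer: $\frac{1}{80087} \approx 1.2486 \cdot 10^{-5}$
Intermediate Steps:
$q{\left(Z,s \right)} = 4 - s$
$\frac{1}{q{\left(-147,-30 \right)} + 80053} = \frac{1}{\left(4 - -30\right) + 80053} = \frac{1}{\left(4 + 30\right) + 80053} = \frac{1}{34 + 80053} = \frac{1}{80087}$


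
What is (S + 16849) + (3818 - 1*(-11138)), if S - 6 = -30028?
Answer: 1783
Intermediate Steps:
S = -30022 (S = 6 - 30028 = -30022)
(S + 16849) + (3818 - 1*(-11138)) = (-30022 + 16849) + (3818 - 1*(-11138)) = -13173 + (3818 + 11138) = -13173 + 14956 = 1783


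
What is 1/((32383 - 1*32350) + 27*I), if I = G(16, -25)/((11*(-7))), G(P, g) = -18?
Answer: 77/3027 ≈ 0.025438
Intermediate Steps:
I = 18/77 (I = -18/(11*(-7)) = -18/(-77) = -18*(-1/77) = 18/77 ≈ 0.23377)
1/((32383 - 1*32350) + 27*I) = 1/((32383 - 1*32350) + 27*(18/77)) = 1/((32383 - 32350) + 486/77) = 1/(33 + 486/77) = 1/(3027/77) = 77/3027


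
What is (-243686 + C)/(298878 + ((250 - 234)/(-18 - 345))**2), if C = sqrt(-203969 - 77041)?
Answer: -16055130267/19691427719 + 131769*I*sqrt(281010)/39382855438 ≈ -0.81534 + 0.0017736*I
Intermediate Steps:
C = I*sqrt(281010) (C = sqrt(-281010) = I*sqrt(281010) ≈ 530.1*I)
(-243686 + C)/(298878 + ((250 - 234)/(-18 - 345))**2) = (-243686 + I*sqrt(281010))/(298878 + ((250 - 234)/(-18 - 345))**2) = (-243686 + I*sqrt(281010))/(298878 + (16/(-363))**2) = (-243686 + I*sqrt(281010))/(298878 + (16*(-1/363))**2) = (-243686 + I*sqrt(281010))/(298878 + (-16/363)**2) = (-243686 + I*sqrt(281010))/(298878 + 256/131769) = (-243686 + I*sqrt(281010))/(39382855438/131769) = (-243686 + I*sqrt(281010))*(131769/39382855438) = -16055130267/19691427719 + 131769*I*sqrt(281010)/39382855438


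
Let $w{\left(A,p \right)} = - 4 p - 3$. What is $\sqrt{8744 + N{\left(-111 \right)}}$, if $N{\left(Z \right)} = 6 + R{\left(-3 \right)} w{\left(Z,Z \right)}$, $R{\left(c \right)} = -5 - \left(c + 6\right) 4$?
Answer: $\sqrt{1253} \approx 35.398$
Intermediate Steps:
$w{\left(A,p \right)} = -3 - 4 p$
$R{\left(c \right)} = -29 - 4 c$ ($R{\left(c \right)} = -5 - \left(6 + c\right) 4 = -5 - \left(24 + 4 c\right) = -29 - 4 c$)
$N{\left(Z \right)} = 57 + 68 Z$ ($N{\left(Z \right)} = 6 + \left(-29 - -12\right) \left(-3 - 4 Z\right) = 6 + \left(-29 + 12\right) \left(-3 - 4 Z\right) = 6 - 17 \left(-3 - 4 Z\right) = 6 + \left(51 + 68 Z\right) = 57 + 68 Z$)
$\sqrt{8744 + N{\left(-111 \right)}} = \sqrt{8744 + \left(57 + 68 \left(-111\right)\right)} = \sqrt{8744 + \left(57 - 7548\right)} = \sqrt{8744 - 7491} = \sqrt{1253}$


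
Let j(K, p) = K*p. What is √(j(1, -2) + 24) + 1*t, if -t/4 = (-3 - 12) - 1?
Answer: 64 + √22 ≈ 68.690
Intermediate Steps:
t = 64 (t = -4*((-3 - 12) - 1) = -4*(-15 - 1) = -4*(-16) = 64)
√(j(1, -2) + 24) + 1*t = √(1*(-2) + 24) + 1*64 = √(-2 + 24) + 64 = √22 + 64 = 64 + √22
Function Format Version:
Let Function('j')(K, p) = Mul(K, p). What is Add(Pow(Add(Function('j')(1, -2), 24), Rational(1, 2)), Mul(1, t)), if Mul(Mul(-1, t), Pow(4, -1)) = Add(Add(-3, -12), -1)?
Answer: Add(64, Pow(22, Rational(1, 2))) ≈ 68.690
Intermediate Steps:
t = 64 (t = Mul(-4, Add(Add(-3, -12), -1)) = Mul(-4, Add(-15, -1)) = Mul(-4, -16) = 64)
Add(Pow(Add(Function('j')(1, -2), 24), Rational(1, 2)), Mul(1, t)) = Add(Pow(Add(Mul(1, -2), 24), Rational(1, 2)), Mul(1, 64)) = Add(Pow(Add(-2, 24), Rational(1, 2)), 64) = Add(Pow(22, Rational(1, 2)), 64) = Add(64, Pow(22, Rational(1, 2)))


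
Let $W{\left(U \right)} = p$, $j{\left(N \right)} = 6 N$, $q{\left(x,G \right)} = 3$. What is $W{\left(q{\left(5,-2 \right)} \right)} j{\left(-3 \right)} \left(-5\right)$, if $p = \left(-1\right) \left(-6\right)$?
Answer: $540$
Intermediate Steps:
$p = 6$
$W{\left(U \right)} = 6$
$W{\left(q{\left(5,-2 \right)} \right)} j{\left(-3 \right)} \left(-5\right) = 6 \cdot 6 \left(-3\right) \left(-5\right) = 6 \left(-18\right) \left(-5\right) = \left(-108\right) \left(-5\right) = 540$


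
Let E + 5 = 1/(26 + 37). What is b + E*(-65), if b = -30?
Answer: 18520/63 ≈ 293.97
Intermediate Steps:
E = -314/63 (E = -5 + 1/(26 + 37) = -5 + 1/63 = -314/63 ≈ -4.9841)
b + E*(-65) = -30 - 314/63*(-65) = -30 + 20410/63 = 18520/63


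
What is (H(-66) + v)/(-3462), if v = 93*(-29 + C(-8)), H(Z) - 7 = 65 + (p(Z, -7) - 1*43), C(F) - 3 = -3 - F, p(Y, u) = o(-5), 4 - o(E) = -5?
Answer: 1915/3462 ≈ 0.55315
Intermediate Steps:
o(E) = 9 (o(E) = 4 - 1*(-5) = 4 + 5 = 9)
p(Y, u) = 9
C(F) = -F (C(F) = 3 + (-3 - F) = -F)
H(Z) = 38 (H(Z) = 7 + (65 + (9 - 1*43)) = 7 + (65 + (9 - 43)) = 7 + (65 - 34) = 7 + 31 = 38)
v = -1953 (v = 93*(-29 - 1*(-8)) = 93*(-29 + 8) = 93*(-21) = -1953)
(H(-66) + v)/(-3462) = (38 - 1953)/(-3462) = -1915*(-1/3462) = 1915/3462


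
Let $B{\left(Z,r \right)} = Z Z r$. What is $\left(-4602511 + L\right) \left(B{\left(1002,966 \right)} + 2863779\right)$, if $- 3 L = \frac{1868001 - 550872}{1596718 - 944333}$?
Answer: $- \frac{2920733347879530229254}{652385} \approx -4.477 \cdot 10^{15}$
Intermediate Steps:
$L = - \frac{439043}{652385}$ ($L = - \frac{\left(1868001 - 550872\right) \frac{1}{1596718 - 944333}}{3} = - \frac{1317129 \cdot \frac{1}{652385}}{3} = \left(- \frac{1}{3}\right) \frac{1317129}{652385} = - \frac{439043}{652385} \approx -0.67298$)
$B{\left(Z,r \right)} = r Z^{2}$ ($B{\left(Z,r \right)} = Z^{2} r = r Z^{2}$)
$\left(-4602511 + L\right) \left(B{\left(1002,966 \right)} + 2863779\right) = \left(-4602511 - \frac{439043}{652385}\right) \left(966 \cdot 1002^{2} + 2863779\right) = - \frac{3002609577778 \left(966 \cdot 1004004 + 2863779\right)}{652385} = - \frac{3002609577778 \left(969867864 + 2863779\right)}{652385} = \left(- \frac{3002609577778}{652385}\right) 972731643 = - \frac{2920733347879530229254}{652385}$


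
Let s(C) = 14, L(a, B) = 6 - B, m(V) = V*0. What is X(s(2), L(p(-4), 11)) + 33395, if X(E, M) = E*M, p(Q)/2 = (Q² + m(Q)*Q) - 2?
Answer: 33325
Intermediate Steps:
m(V) = 0
p(Q) = -4 + 2*Q² (p(Q) = 2*((Q² + 0*Q) - 2) = 2*((Q² + 0) - 2) = 2*(Q² - 2) = 2*(-2 + Q²) = -4 + 2*Q²)
X(s(2), L(p(-4), 11)) + 33395 = 14*(6 - 1*11) + 33395 = 14*(6 - 11) + 33395 = 14*(-5) + 33395 = -70 + 33395 = 33325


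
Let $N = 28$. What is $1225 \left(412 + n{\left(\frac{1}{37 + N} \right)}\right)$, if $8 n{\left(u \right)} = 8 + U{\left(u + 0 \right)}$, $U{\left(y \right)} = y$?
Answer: $\frac{52616445}{104} \approx 5.0593 \cdot 10^{5}$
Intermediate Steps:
$n{\left(u \right)} = 1 + \frac{u}{8}$ ($n{\left(u \right)} = \frac{8 + \left(u + 0\right)}{8} = \frac{8 + u}{8} = 1 + \frac{u}{8}$)
$1225 \left(412 + n{\left(\frac{1}{37 + N} \right)}\right) = 1225 \left(412 + \left(1 + \frac{1}{8 \left(37 + 28\right)}\right)\right) = 1225 \left(412 + \left(1 + \frac{1}{8 \cdot 65}\right)\right) = 1225 \left(412 + \left(1 + \frac{1}{8} \cdot \frac{1}{65}\right)\right) = 1225 \left(412 + \left(1 + \frac{1}{520}\right)\right) = 1225 \left(412 + \frac{521}{520}\right) = 1225 \cdot \frac{214761}{520} = \frac{52616445}{104}$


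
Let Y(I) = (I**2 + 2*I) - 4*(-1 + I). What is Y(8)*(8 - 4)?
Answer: 208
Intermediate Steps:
Y(I) = 4 + I**2 - 2*I (Y(I) = (I**2 + 2*I) + (4 - 4*I) = 4 + I**2 - 2*I)
Y(8)*(8 - 4) = (4 + 8**2 - 2*8)*(8 - 4) = (4 + 64 - 16)*4 = 52*4 = 208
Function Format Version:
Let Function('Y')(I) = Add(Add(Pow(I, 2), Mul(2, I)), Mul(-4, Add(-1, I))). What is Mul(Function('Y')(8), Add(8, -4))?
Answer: 208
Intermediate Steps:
Function('Y')(I) = Add(4, Pow(I, 2), Mul(-2, I)) (Function('Y')(I) = Add(Add(Pow(I, 2), Mul(2, I)), Add(4, Mul(-4, I))) = Add(4, Pow(I, 2), Mul(-2, I)))
Mul(Function('Y')(8), Add(8, -4)) = Mul(Add(4, Pow(8, 2), Mul(-2, 8)), Add(8, -4)) = Mul(Add(4, 64, -16), 4) = Mul(52, 4) = 208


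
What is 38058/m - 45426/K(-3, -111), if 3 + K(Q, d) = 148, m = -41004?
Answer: -311361019/990930 ≈ -314.21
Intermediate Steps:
K(Q, d) = 145 (K(Q, d) = -3 + 148 = 145)
38058/m - 45426/K(-3, -111) = 38058/(-41004) - 45426/145 = 38058*(-1/41004) - 45426*1/145 = -6343/6834 - 45426/145 = -311361019/990930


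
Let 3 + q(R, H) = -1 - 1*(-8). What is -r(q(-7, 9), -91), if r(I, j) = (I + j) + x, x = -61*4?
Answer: 331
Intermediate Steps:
x = -244
q(R, H) = 4 (q(R, H) = -3 + (-1 - 1*(-8)) = -3 + (-1 + 8) = -3 + 7 = 4)
r(I, j) = -244 + I + j (r(I, j) = (I + j) - 244 = -244 + I + j)
-r(q(-7, 9), -91) = -(-244 + 4 - 91) = -1*(-331) = 331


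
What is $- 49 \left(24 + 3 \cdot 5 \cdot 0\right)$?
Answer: $-1176$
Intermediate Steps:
$- 49 \left(24 + 3 \cdot 5 \cdot 0\right) = - 49 \left(24 + 15 \cdot 0\right) = - 49 \left(24 + 0\right) = \left(-49\right) 24 = -1176$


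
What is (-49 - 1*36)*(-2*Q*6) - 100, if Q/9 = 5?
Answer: 45800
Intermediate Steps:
Q = 45 (Q = 9*5 = 45)
(-49 - 1*36)*(-2*Q*6) - 100 = (-49 - 1*36)*(-2*45*6) - 100 = (-49 - 36)*(-90*6) - 100 = -85*(-540) - 100 = 45900 - 100 = 45800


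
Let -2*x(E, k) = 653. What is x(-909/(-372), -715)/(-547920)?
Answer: 653/1095840 ≈ 0.00059589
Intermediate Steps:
x(E, k) = -653/2 (x(E, k) = -1/2*653 = -653/2)
x(-909/(-372), -715)/(-547920) = -653/2/(-547920) = -653/2*(-1/547920) = 653/1095840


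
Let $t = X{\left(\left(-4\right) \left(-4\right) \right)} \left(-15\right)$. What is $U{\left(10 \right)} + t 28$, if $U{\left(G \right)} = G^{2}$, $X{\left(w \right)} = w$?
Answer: $-6620$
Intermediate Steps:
$t = -240$ ($t = \left(-4\right) \left(-4\right) \left(-15\right) = 16 \left(-15\right) = -240$)
$U{\left(10 \right)} + t 28 = 10^{2} - 6720 = 100 - 6720 = -6620$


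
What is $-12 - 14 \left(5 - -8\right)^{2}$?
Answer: $-2378$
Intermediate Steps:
$-12 - 14 \left(5 - -8\right)^{2} = -12 - 14 \left(5 + 8\right)^{2} = -12 - 14 \cdot 13^{2} = -12 - 2366 = -2378$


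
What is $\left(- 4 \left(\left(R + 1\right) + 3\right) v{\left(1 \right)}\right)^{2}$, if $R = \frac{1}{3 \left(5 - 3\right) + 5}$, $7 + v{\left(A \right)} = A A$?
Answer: $\frac{1166400}{121} \approx 9639.7$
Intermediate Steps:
$v{\left(A \right)} = -7 + A^{2}$ ($v{\left(A \right)} = -7 + A A = -7 + A^{2}$)
$R = \frac{1}{11}$ ($R = \frac{1}{3 \cdot 2 + 5} = \frac{1}{6 + 5} = \frac{1}{11} \approx 0.090909$)
$\left(- 4 \left(\left(R + 1\right) + 3\right) v{\left(1 \right)}\right)^{2} = \left(- 4 \left(\left(\frac{1}{11} + 1\right) + 3\right) \left(-7 + 1^{2}\right)\right)^{2} = \left(- 4 \left(\frac{12}{11} + 3\right) \left(-7 + 1\right)\right)^{2} = \left(\left(-4\right) \frac{45}{11} \left(-6\right)\right)^{2} = \left(\left(- \frac{180}{11}\right) \left(-6\right)\right)^{2} = \left(\frac{1080}{11}\right)^{2} = \frac{1166400}{121}$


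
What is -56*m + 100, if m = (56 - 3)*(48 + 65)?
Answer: -335284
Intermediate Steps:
m = 5989 (m = 53*113 = 5989)
-56*m + 100 = -56*5989 + 100 = -335384 + 100 = -335284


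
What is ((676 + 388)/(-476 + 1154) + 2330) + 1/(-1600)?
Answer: 1264642861/542400 ≈ 2331.6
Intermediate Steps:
((676 + 388)/(-476 + 1154) + 2330) + 1/(-1600) = (1064/678 + 2330) - 1/1600 = (1064*(1/678) + 2330) - 1/1600 = (532/339 + 2330) - 1/1600 = 790402/339 - 1/1600 = 1264642861/542400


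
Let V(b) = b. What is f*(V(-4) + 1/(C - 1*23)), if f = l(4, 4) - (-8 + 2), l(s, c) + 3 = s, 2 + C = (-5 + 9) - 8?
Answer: -819/29 ≈ -28.241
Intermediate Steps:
C = -6 (C = -2 + ((-5 + 9) - 8) = -2 + (4 - 8) = -2 - 4 = -6)
l(s, c) = -3 + s
f = 7 (f = (-3 + 4) - (-8 + 2) = 1 - 1*(-6) = 1 + 6 = 7)
f*(V(-4) + 1/(C - 1*23)) = 7*(-4 + 1/(-6 - 1*23)) = 7*(-4 + 1/(-6 - 23)) = 7*(-4 + 1/(-29)) = 7*(-4 - 1/29) = 7*(-117/29) = -819/29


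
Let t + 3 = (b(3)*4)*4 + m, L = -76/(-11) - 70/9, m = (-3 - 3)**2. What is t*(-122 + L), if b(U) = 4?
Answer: -1179908/99 ≈ -11918.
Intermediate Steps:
m = 36 (m = (-6)**2 = 36)
L = -86/99 (L = -76*(-1/11) - 70*1/9 = 76/11 - 70/9 = -86/99 ≈ -0.86869)
t = 97 (t = -3 + ((4*4)*4 + 36) = -3 + (16*4 + 36) = -3 + (64 + 36) = -3 + 100 = 97)
t*(-122 + L) = 97*(-122 - 86/99) = 97*(-12164/99) = -1179908/99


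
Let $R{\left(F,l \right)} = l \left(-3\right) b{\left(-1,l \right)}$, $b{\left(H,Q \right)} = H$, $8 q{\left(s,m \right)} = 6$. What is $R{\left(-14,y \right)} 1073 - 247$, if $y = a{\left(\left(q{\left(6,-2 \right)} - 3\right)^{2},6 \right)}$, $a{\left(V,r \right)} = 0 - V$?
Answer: $- \frac{264691}{16} \approx -16543.0$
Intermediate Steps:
$q{\left(s,m \right)} = \frac{3}{4}$ ($q{\left(s,m \right)} = \frac{1}{8} \cdot 6 = \frac{3}{4}$)
$a{\left(V,r \right)} = - V$
$y = - \frac{81}{16}$ ($y = - \left(\frac{3}{4} - 3\right)^{2} = - \left(- \frac{9}{4}\right)^{2} = \left(-1\right) \frac{81}{16} = - \frac{81}{16} \approx -5.0625$)
$R{\left(F,l \right)} = 3 l$ ($R{\left(F,l \right)} = l \left(-3\right) \left(-1\right) = - 3 l \left(-1\right) = 3 l$)
$R{\left(-14,y \right)} 1073 - 247 = 3 \left(- \frac{81}{16}\right) 1073 - 247 = \left(- \frac{243}{16}\right) 1073 - 247 = - \frac{260739}{16} - 247 = - \frac{264691}{16}$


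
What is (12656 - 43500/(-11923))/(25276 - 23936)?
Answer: 37735247/3994205 ≈ 9.4475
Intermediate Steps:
(12656 - 43500/(-11923))/(25276 - 23936) = (12656 - 43500*(-1/11923))/1340 = (12656 + 43500/11923)*(1/1340) = (150940988/11923)*(1/1340) = 37735247/3994205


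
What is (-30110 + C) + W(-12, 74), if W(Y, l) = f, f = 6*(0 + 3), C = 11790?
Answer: -18302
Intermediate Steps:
f = 18 (f = 6*3 = 18)
W(Y, l) = 18
(-30110 + C) + W(-12, 74) = (-30110 + 11790) + 18 = -18320 + 18 = -18302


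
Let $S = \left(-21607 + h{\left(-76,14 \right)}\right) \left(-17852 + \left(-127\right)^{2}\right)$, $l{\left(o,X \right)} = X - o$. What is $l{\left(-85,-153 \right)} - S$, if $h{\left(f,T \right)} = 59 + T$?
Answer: $-37103150$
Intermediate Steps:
$S = 37103082$ ($S = \left(-21607 + \left(59 + 14\right)\right) \left(-17852 + \left(-127\right)^{2}\right) = \left(-21607 + 73\right) \left(-17852 + 16129\right) = \left(-21534\right) \left(-1723\right) = 37103082$)
$l{\left(-85,-153 \right)} - S = \left(-153 - -85\right) - 37103082 = \left(-153 + 85\right) - 37103082 = -68 - 37103082 = -37103150$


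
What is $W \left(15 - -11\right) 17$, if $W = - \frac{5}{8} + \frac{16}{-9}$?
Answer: $- \frac{38233}{36} \approx -1062.0$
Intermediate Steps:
$W = - \frac{173}{72}$ ($W = \left(-5\right) \frac{1}{8} + 16 \left(- \frac{1}{9}\right) = - \frac{5}{8} - \frac{16}{9} = - \frac{173}{72} \approx -2.4028$)
$W \left(15 - -11\right) 17 = - \frac{173 \left(15 - -11\right)}{72} \cdot 17 = - \frac{173 \left(15 + 11\right)}{72} \cdot 17 = \left(- \frac{173}{72}\right) 26 \cdot 17 = \left(- \frac{2249}{36}\right) 17 = - \frac{38233}{36}$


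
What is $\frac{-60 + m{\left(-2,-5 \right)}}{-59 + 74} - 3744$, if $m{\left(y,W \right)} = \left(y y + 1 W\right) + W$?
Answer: $- \frac{18742}{5} \approx -3748.4$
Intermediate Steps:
$m{\left(y,W \right)} = y^{2} + 2 W$ ($m{\left(y,W \right)} = \left(y^{2} + W\right) + W = \left(W + y^{2}\right) + W = y^{2} + 2 W$)
$\frac{-60 + m{\left(-2,-5 \right)}}{-59 + 74} - 3744 = \frac{-60 + \left(\left(-2\right)^{2} + 2 \left(-5\right)\right)}{-59 + 74} - 3744 = \frac{-60 + \left(4 - 10\right)}{15} - 3744 = \left(-60 - 6\right) \frac{1}{15} - 3744 = \left(-66\right) \frac{1}{15} - 3744 = - \frac{22}{5} - 3744 = - \frac{18742}{5}$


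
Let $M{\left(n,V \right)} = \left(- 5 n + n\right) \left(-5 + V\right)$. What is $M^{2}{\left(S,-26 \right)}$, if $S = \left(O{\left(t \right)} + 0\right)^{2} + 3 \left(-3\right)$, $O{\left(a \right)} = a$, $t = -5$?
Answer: $3936256$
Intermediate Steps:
$S = 16$ ($S = \left(-5 + 0\right)^{2} + 3 \left(-3\right) = \left(-5\right)^{2} - 9 = 25 - 9 = 16$)
$M{\left(n,V \right)} = - 4 n \left(-5 + V\right)$
$M^{2}{\left(S,-26 \right)} = \left(4 \cdot 16 \left(5 - -26\right)\right)^{2} = \left(4 \cdot 16 \left(5 + 26\right)\right)^{2} = \left(4 \cdot 16 \cdot 31\right)^{2} = 1984^{2} = 3936256$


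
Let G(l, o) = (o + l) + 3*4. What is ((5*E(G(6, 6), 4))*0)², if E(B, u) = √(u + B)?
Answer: 0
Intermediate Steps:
G(l, o) = 12 + l + o (G(l, o) = (l + o) + 12 = 12 + l + o)
E(B, u) = √(B + u)
((5*E(G(6, 6), 4))*0)² = ((5*√((12 + 6 + 6) + 4))*0)² = ((5*√(24 + 4))*0)² = ((5*√28)*0)² = ((5*(2*√7))*0)² = ((10*√7)*0)² = 0² = 0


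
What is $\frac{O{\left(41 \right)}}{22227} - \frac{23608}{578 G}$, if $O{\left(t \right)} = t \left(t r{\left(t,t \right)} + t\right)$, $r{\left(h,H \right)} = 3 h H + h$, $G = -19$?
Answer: $\frac{15732934681}{40682819} \approx 386.72$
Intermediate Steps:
$r{\left(h,H \right)} = h + 3 H h$ ($r{\left(h,H \right)} = 3 H h + h = h + 3 H h$)
$O{\left(t \right)} = t \left(t + t^{2} \left(1 + 3 t\right)\right)$ ($O{\left(t \right)} = t \left(t t \left(1 + 3 t\right) + t\right) = t \left(t^{2} \left(1 + 3 t\right) + t\right) = t \left(t + t^{2} \left(1 + 3 t\right)\right)$)
$\frac{O{\left(41 \right)}}{22227} - \frac{23608}{578 G} = \frac{41^{2} \left(1 + 41 \left(1 + 3 \cdot 41\right)\right)}{22227} - \frac{23608}{578 \left(-19\right)} = 1681 \left(1 + 41 \left(1 + 123\right)\right) \frac{1}{22227} - \frac{23608}{-10982} = 1681 \left(1 + 41 \cdot 124\right) \frac{1}{22227} - - \frac{11804}{5491} = 1681 \left(1 + 5084\right) \frac{1}{22227} + \frac{11804}{5491} = 1681 \cdot 5085 \cdot \frac{1}{22227} + \frac{11804}{5491} = 8547885 \cdot \frac{1}{22227} + \frac{11804}{5491} = \frac{2849295}{7409} + \frac{11804}{5491} = \frac{15732934681}{40682819}$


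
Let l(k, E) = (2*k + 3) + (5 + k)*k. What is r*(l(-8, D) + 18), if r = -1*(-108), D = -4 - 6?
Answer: 3132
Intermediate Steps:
D = -10
r = 108
l(k, E) = 3 + 2*k + k*(5 + k) (l(k, E) = (3 + 2*k) + k*(5 + k) = 3 + 2*k + k*(5 + k))
r*(l(-8, D) + 18) = 108*((3 + (-8)² + 7*(-8)) + 18) = 108*((3 + 64 - 56) + 18) = 108*(11 + 18) = 108*29 = 3132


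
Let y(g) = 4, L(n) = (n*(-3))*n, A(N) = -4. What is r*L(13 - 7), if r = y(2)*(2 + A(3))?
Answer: 864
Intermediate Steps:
L(n) = -3*n**2 (L(n) = (-3*n)*n = -3*n**2)
r = -8 (r = 4*(2 - 4) = 4*(-2) = -8)
r*L(13 - 7) = -(-24)*(13 - 7)**2 = -(-24)*6**2 = -(-24)*36 = -8*(-108) = 864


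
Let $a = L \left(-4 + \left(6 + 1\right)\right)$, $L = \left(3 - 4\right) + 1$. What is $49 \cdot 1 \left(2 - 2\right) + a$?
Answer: $0$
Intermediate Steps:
$L = 0$ ($L = -1 + 1 = 0$)
$a = 0$ ($a = 0 \left(-4 + \left(6 + 1\right)\right) = 0 \left(-4 + 7\right) = 0 \cdot 3 = 0$)
$49 \cdot 1 \left(2 - 2\right) + a = 49 \cdot 1 \left(2 - 2\right) + 0 = 49 \cdot 1 \cdot 0 + 0 = 49 \cdot 0 + 0 = 0 + 0 = 0$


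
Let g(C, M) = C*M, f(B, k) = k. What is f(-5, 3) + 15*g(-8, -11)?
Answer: 1323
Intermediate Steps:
f(-5, 3) + 15*g(-8, -11) = 3 + 15*(-8*(-11)) = 3 + 15*88 = 3 + 1320 = 1323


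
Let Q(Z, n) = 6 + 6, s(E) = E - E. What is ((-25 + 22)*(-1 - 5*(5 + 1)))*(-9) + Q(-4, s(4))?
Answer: -825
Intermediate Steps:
s(E) = 0
Q(Z, n) = 12
((-25 + 22)*(-1 - 5*(5 + 1)))*(-9) + Q(-4, s(4)) = ((-25 + 22)*(-1 - 5*(5 + 1)))*(-9) + 12 = -3*(-1 - 5*6)*(-9) + 12 = -3*(-1 - 30)*(-9) + 12 = -3*(-31)*(-9) + 12 = 93*(-9) + 12 = -837 + 12 = -825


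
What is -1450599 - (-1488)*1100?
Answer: 186201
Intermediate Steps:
-1450599 - (-1488)*1100 = -1450599 - 1*(-1636800) = -1450599 + 1636800 = 186201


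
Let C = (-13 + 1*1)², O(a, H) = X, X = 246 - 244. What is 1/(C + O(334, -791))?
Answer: 1/146 ≈ 0.0068493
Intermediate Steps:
X = 2
O(a, H) = 2
C = 144 (C = (-13 + 1)² = (-12)² = 144)
1/(C + O(334, -791)) = 1/(144 + 2) = 1/146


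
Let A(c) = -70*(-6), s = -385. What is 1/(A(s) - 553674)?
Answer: -1/553254 ≈ -1.8075e-6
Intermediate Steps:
A(c) = 420
1/(A(s) - 553674) = 1/(420 - 553674) = 1/(-553254) = -1/553254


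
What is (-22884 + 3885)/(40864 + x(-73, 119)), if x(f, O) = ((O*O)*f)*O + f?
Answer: 18999/122975816 ≈ 0.00015449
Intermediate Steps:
x(f, O) = f + f*O³ (x(f, O) = (O²*f)*O + f = (f*O²)*O + f = f*O³ + f = f + f*O³)
(-22884 + 3885)/(40864 + x(-73, 119)) = (-22884 + 3885)/(40864 - 73*(1 + 119³)) = -18999/(40864 - 73*(1 + 1685159)) = -18999/(40864 - 73*1685160) = -18999/(40864 - 123016680) = -18999/(-122975816) = -18999*(-1/122975816) = 18999/122975816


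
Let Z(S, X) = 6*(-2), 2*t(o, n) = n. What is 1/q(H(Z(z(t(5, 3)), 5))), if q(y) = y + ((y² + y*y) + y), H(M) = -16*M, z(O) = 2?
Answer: 1/74112 ≈ 1.3493e-5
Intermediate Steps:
t(o, n) = n/2
Z(S, X) = -12
q(y) = 2*y + 2*y² (q(y) = y + ((y² + y²) + y) = y + (2*y² + y) = y + (y + 2*y²) = 2*y + 2*y²)
1/q(H(Z(z(t(5, 3)), 5))) = 1/(2*(-16*(-12))*(1 - 16*(-12))) = 1/(2*192*(1 + 192)) = 1/(2*192*193) = 1/74112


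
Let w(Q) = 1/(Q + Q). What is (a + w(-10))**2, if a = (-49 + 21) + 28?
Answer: 1/400 ≈ 0.0025000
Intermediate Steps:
w(Q) = 1/(2*Q)
a = 0 (a = -28 + 28 = 0)
(a + w(-10))**2 = (0 + (1/2)/(-10))**2 = (0 + (1/2)*(-1/10))**2 = (0 - 1/20)**2 = (-1/20)**2 = 1/400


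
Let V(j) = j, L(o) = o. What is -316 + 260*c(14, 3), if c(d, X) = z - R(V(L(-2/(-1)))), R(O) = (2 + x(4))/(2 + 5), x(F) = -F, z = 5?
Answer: 7408/7 ≈ 1058.3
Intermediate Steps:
R(O) = -2/7 (R(O) = (2 - 1*4)/(2 + 5) = (2 - 4)/7 = -2*⅐ = -2/7)
c(d, X) = 37/7 (c(d, X) = 5 - 1*(-2/7) = 5 + 2/7 = 37/7)
-316 + 260*c(14, 3) = -316 + 260*(37/7) = -316 + 9620/7 = 7408/7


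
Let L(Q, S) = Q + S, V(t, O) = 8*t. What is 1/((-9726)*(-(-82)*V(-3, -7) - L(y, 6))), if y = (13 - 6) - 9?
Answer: 1/19179672 ≈ 5.2139e-8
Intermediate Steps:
y = -2 (y = 7 - 9 = -2)
1/((-9726)*(-(-82)*V(-3, -7) - L(y, 6))) = 1/((-9726)*(-(-82)*8*(-3) - (-2 + 6))) = -1/(9726*(-(-82)*(-24) - 1*4)) = -1/(9726*(-82*24 - 4)) = -1/(9726*(-1968 - 4)) = -1/9726/(-1972) = -1/9726*(-1/1972) = 1/19179672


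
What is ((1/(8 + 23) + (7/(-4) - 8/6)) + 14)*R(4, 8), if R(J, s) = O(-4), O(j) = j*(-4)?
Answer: 16292/93 ≈ 175.18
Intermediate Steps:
O(j) = -4*j
R(J, s) = 16 (R(J, s) = -4*(-4) = 16)
((1/(8 + 23) + (7/(-4) - 8/6)) + 14)*R(4, 8) = ((1/(8 + 23) + (7/(-4) - 8/6)) + 14)*16 = ((1/31 + (7*(-1/4) - 8*1/6)) + 14)*16 = ((1/31 + (-7/4 - 4/3)) + 14)*16 = ((1/31 - 37/12) + 14)*16 = (-1135/372 + 14)*16 = (4073/372)*16 = 16292/93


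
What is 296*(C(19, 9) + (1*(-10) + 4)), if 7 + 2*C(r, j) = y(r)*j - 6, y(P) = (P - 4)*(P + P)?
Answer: 755540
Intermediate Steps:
y(P) = 2*P*(-4 + P) (y(P) = (-4 + P)*(2*P) = 2*P*(-4 + P))
C(r, j) = -13/2 + j*r*(-4 + r) (C(r, j) = -7/2 + ((2*r*(-4 + r))*j - 6)/2 = -7/2 + (2*j*r*(-4 + r) - 6)/2 = -7/2 + (-6 + 2*j*r*(-4 + r))/2 = -7/2 + (-3 + j*r*(-4 + r)) = -13/2 + j*r*(-4 + r))
296*(C(19, 9) + (1*(-10) + 4)) = 296*((-13/2 + 9*19*(-4 + 19)) + (1*(-10) + 4)) = 296*((-13/2 + 9*19*15) + (-10 + 4)) = 296*((-13/2 + 2565) - 6) = 296*(5117/2 - 6) = 296*(5105/2) = 755540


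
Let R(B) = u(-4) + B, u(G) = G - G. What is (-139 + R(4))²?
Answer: 18225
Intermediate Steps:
u(G) = 0
R(B) = B (R(B) = 0 + B = B)
(-139 + R(4))² = (-139 + 4)² = (-135)² = 18225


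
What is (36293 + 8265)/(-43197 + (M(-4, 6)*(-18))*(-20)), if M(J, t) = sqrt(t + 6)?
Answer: -641590642/621475203 - 3564640*sqrt(3)/207158401 ≈ -1.0622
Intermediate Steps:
M(J, t) = sqrt(6 + t)
(36293 + 8265)/(-43197 + (M(-4, 6)*(-18))*(-20)) = (36293 + 8265)/(-43197 + (sqrt(6 + 6)*(-18))*(-20)) = 44558/(-43197 + (sqrt(12)*(-18))*(-20)) = 44558/(-43197 + ((2*sqrt(3))*(-18))*(-20)) = 44558/(-43197 - 36*sqrt(3)*(-20)) = 44558/(-43197 + 720*sqrt(3))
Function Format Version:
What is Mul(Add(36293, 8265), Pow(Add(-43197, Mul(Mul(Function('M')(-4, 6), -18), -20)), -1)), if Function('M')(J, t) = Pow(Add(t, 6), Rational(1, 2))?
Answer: Add(Rational(-641590642, 621475203), Mul(Rational(-3564640, 207158401), Pow(3, Rational(1, 2)))) ≈ -1.0622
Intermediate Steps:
Function('M')(J, t) = Pow(Add(6, t), Rational(1, 2))
Mul(Add(36293, 8265), Pow(Add(-43197, Mul(Mul(Function('M')(-4, 6), -18), -20)), -1)) = Mul(Add(36293, 8265), Pow(Add(-43197, Mul(Mul(Pow(Add(6, 6), Rational(1, 2)), -18), -20)), -1)) = Mul(44558, Pow(Add(-43197, Mul(Mul(Pow(12, Rational(1, 2)), -18), -20)), -1)) = Mul(44558, Pow(Add(-43197, Mul(Mul(Mul(2, Pow(3, Rational(1, 2))), -18), -20)), -1)) = Mul(44558, Pow(Add(-43197, Mul(Mul(-36, Pow(3, Rational(1, 2))), -20)), -1)) = Mul(44558, Pow(Add(-43197, Mul(720, Pow(3, Rational(1, 2)))), -1))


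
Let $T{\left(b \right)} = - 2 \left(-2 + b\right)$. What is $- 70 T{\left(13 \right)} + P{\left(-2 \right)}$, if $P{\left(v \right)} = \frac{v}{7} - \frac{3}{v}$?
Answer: $\frac{21577}{14} \approx 1541.2$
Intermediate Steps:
$T{\left(b \right)} = 4 - 2 b$
$P{\left(v \right)} = - \frac{3}{v} + \frac{v}{7}$ ($P{\left(v \right)} = v \frac{1}{7} - \frac{3}{v} = \frac{v}{7} - \frac{3}{v} = - \frac{3}{v} + \frac{v}{7}$)
$- 70 T{\left(13 \right)} + P{\left(-2 \right)} = - 70 \left(4 - 26\right) + \left(- \frac{3}{-2} + \frac{1}{7} \left(-2\right)\right) = - 70 \left(4 - 26\right) - - \frac{17}{14} = \left(-70\right) \left(-22\right) + \left(\frac{3}{2} - \frac{2}{7}\right) = 1540 + \frac{17}{14} = \frac{21577}{14}$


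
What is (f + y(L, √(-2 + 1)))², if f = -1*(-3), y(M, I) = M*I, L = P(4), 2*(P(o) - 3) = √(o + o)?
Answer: (3 + I*(3 + √2))² ≈ -10.485 + 26.485*I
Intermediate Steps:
P(o) = 3 + √2*√o/2 (P(o) = 3 + √(o + o)/2 = 3 + √(2*o)/2 = 3 + (√2*√o)/2 = 3 + √2*√o/2)
L = 3 + √2 (L = 3 + √2*√4/2 = 3 + (½)*√2*2 = 3 + √2 ≈ 4.4142)
y(M, I) = I*M
f = 3
(f + y(L, √(-2 + 1)))² = (3 + √(-2 + 1)*(3 + √2))² = (3 + √(-1)*(3 + √2))² = (3 + I*(3 + √2))²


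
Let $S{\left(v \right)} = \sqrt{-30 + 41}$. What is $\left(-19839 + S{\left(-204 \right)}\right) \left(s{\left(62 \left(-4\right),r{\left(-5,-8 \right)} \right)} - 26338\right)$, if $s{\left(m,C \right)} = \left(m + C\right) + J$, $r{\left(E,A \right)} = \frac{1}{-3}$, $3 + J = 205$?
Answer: $523438789 - \frac{79153 \sqrt{11}}{3} \approx 5.2335 \cdot 10^{8}$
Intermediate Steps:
$J = 202$ ($J = -3 + 205 = 202$)
$r{\left(E,A \right)} = - \frac{1}{3}$
$s{\left(m,C \right)} = 202 + C + m$ ($s{\left(m,C \right)} = \left(m + C\right) + 202 = \left(C + m\right) + 202 = 202 + C + m$)
$S{\left(v \right)} = \sqrt{11}$
$\left(-19839 + S{\left(-204 \right)}\right) \left(s{\left(62 \left(-4\right),r{\left(-5,-8 \right)} \right)} - 26338\right) = \left(-19839 + \sqrt{11}\right) \left(\left(202 - \frac{1}{3} + 62 \left(-4\right)\right) - 26338\right) = \left(-19839 + \sqrt{11}\right) \left(\left(202 - \frac{1}{3} - 248\right) - 26338\right) = \left(-19839 + \sqrt{11}\right) \left(- \frac{139}{3} - 26338\right) = \left(-19839 + \sqrt{11}\right) \left(- \frac{79153}{3}\right) = 523438789 - \frac{79153 \sqrt{11}}{3}$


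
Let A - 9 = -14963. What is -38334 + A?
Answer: -53288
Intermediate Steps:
A = -14954 (A = 9 - 14963 = -14954)
-38334 + A = -38334 - 14954 = -53288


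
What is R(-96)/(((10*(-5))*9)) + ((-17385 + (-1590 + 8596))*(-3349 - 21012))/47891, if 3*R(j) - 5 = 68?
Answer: 341334309607/64652850 ≈ 5279.5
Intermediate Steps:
R(j) = 73/3 (R(j) = 5/3 + (1/3)*68 = 5/3 + 68/3 = 73/3)
R(-96)/(((10*(-5))*9)) + ((-17385 + (-1590 + 8596))*(-3349 - 21012))/47891 = 73/(3*(((10*(-5))*9))) + ((-17385 + (-1590 + 8596))*(-3349 - 21012))/47891 = 73/(3*((-50*9))) + ((-17385 + 7006)*(-24361))*(1/47891) = (73/3)/(-450) - 10379*(-24361)*(1/47891) = (73/3)*(-1/450) + 252842819*(1/47891) = -73/1350 + 252842819/47891 = 341334309607/64652850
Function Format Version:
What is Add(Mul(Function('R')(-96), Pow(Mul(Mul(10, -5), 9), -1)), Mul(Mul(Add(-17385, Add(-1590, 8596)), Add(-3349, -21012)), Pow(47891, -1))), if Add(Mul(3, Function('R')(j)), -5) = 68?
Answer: Rational(341334309607, 64652850) ≈ 5279.5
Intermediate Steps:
Function('R')(j) = Rational(73, 3) (Function('R')(j) = Add(Rational(5, 3), Mul(Rational(1, 3), 68)) = Add(Rational(5, 3), Rational(68, 3)) = Rational(73, 3))
Add(Mul(Function('R')(-96), Pow(Mul(Mul(10, -5), 9), -1)), Mul(Mul(Add(-17385, Add(-1590, 8596)), Add(-3349, -21012)), Pow(47891, -1))) = Add(Mul(Rational(73, 3), Pow(Mul(Mul(10, -5), 9), -1)), Mul(Mul(Add(-17385, Add(-1590, 8596)), Add(-3349, -21012)), Pow(47891, -1))) = Add(Mul(Rational(73, 3), Pow(Mul(-50, 9), -1)), Mul(Mul(Add(-17385, 7006), -24361), Rational(1, 47891))) = Add(Mul(Rational(73, 3), Pow(-450, -1)), Mul(Mul(-10379, -24361), Rational(1, 47891))) = Add(Mul(Rational(73, 3), Rational(-1, 450)), Mul(252842819, Rational(1, 47891))) = Add(Rational(-73, 1350), Rational(252842819, 47891)) = Rational(341334309607, 64652850)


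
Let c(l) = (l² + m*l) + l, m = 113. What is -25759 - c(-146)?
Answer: -30431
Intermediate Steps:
c(l) = l² + 114*l (c(l) = (l² + 113*l) + l = l² + 114*l)
-25759 - c(-146) = -25759 - (-146)*(114 - 146) = -25759 - (-146)*(-32) = -25759 - 1*4672 = -25759 - 4672 = -30431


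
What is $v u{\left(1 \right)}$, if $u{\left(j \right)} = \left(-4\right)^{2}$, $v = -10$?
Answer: $-160$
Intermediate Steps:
$u{\left(j \right)} = 16$
$v u{\left(1 \right)} = \left(-10\right) 16 = -160$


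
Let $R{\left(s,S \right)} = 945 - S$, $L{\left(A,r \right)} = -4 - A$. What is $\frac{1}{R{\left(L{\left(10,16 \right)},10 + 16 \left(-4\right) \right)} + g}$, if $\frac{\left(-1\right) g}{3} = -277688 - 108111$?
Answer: $\frac{1}{1158396} \approx 8.6326 \cdot 10^{-7}$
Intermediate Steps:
$g = 1157397$ ($g = - 3 \left(-277688 - 108111\right) = \left(-3\right) \left(-385799\right) = 1157397$)
$\frac{1}{R{\left(L{\left(10,16 \right)},10 + 16 \left(-4\right) \right)} + g} = \frac{1}{\left(945 - \left(10 + 16 \left(-4\right)\right)\right) + 1157397} = \frac{1}{\left(945 - \left(10 - 64\right)\right) + 1157397} = \frac{1}{\left(945 - -54\right) + 1157397} = \frac{1}{\left(945 + 54\right) + 1157397} = \frac{1}{999 + 1157397} = \frac{1}{1158396}$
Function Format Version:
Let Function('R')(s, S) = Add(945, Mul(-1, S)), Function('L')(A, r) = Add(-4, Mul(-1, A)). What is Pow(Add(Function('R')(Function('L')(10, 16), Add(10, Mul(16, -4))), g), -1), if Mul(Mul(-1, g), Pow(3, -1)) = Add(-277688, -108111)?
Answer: Rational(1, 1158396) ≈ 8.6326e-7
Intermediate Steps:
g = 1157397 (g = Mul(-3, Add(-277688, -108111)) = Mul(-3, -385799) = 1157397)
Pow(Add(Function('R')(Function('L')(10, 16), Add(10, Mul(16, -4))), g), -1) = Pow(Add(Add(945, Mul(-1, Add(10, Mul(16, -4)))), 1157397), -1) = Pow(Add(Add(945, Mul(-1, Add(10, -64))), 1157397), -1) = Pow(Add(Add(945, Mul(-1, -54)), 1157397), -1) = Pow(Add(Add(945, 54), 1157397), -1) = Pow(Add(999, 1157397), -1) = Pow(1158396, -1) = Rational(1, 1158396)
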